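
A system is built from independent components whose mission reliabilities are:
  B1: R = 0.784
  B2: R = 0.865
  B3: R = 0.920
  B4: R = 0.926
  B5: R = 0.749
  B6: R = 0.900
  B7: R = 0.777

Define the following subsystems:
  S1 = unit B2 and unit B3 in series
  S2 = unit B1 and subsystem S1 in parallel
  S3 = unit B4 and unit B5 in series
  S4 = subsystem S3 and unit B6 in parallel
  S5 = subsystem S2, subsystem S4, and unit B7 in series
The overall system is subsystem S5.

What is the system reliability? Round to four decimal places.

0.7200

Series (B2 and B3): 0.865000 × 0.920000 = 0.795800
Parallel (B1 and [0.795800]): 1 − (1 − 0.784000)(1 − 0.795800) = 0.955893
Series (B4 and B5): 0.926000 × 0.749000 = 0.693574
Parallel ([0.693574] and B6): 1 − (1 − 0.693574)(1 − 0.900000) = 0.969357
Series ([0.955893], [0.969357], and B7): 0.955893 × 0.969357 × 0.777000 = 0.7200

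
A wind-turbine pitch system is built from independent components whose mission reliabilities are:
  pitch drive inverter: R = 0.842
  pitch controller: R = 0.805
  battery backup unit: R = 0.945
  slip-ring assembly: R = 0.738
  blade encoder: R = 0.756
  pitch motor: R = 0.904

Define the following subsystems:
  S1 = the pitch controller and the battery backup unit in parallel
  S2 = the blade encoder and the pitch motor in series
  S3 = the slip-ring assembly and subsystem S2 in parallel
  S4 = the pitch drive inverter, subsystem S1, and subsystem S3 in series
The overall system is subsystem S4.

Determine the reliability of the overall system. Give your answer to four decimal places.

0.7639

Parallel (pitch controller and battery backup unit): 1 − (1 − 0.805000)(1 − 0.945000) = 0.989275
Series (blade encoder and pitch motor): 0.756000 × 0.904000 = 0.683424
Parallel (slip-ring assembly and [0.683424]): 1 − (1 − 0.738000)(1 − 0.683424) = 0.917057
Series (pitch drive inverter, [0.989275], and [0.917057]): 0.842000 × 0.989275 × 0.917057 = 0.7639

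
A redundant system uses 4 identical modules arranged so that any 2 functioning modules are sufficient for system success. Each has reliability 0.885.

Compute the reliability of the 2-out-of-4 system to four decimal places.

R = Σ_{i=2}^{4} C(4,i) p^i (1−p)^{4−i} with p = 0.885
C(4,2)·0.885^2·0.115^2 = 0.062149
C(4,3)·0.885^3·0.115^1 = 0.318851
C(4,4)·0.885^4·0.115^0 = 0.613441
Sum = 0.9944

0.9944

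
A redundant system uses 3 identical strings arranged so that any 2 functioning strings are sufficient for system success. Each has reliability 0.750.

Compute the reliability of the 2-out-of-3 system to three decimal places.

0.844

R = Σ_{i=2}^{3} C(3,i) p^i (1−p)^{3−i} with p = 0.750
C(3,2)·0.750^2·0.250^1 = 0.42188
C(3,3)·0.750^3·0.250^0 = 0.42188
Sum = 0.844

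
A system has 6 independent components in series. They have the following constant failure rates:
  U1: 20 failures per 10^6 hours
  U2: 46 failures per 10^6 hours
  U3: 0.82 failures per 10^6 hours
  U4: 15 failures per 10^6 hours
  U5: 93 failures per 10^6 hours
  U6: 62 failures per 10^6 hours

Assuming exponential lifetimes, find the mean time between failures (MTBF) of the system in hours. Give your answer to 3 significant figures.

4220

Series of exponential components: λ_sys = Σ λ_i
λ_sys = 0.000020 + 0.000046 + 0.00000082 + 0.000015 + 0.000093 + 0.000062 = 2.3682e-04 /h
MTBF = 1 / λ_sys = 4220 h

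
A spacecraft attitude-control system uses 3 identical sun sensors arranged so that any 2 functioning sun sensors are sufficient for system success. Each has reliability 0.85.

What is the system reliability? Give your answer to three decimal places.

0.939

R = Σ_{i=2}^{3} C(3,i) p^i (1−p)^{3−i} with p = 0.85
C(3,2)·0.85^2·0.15^1 = 0.32513
C(3,3)·0.85^3·0.15^0 = 0.61413
Sum = 0.939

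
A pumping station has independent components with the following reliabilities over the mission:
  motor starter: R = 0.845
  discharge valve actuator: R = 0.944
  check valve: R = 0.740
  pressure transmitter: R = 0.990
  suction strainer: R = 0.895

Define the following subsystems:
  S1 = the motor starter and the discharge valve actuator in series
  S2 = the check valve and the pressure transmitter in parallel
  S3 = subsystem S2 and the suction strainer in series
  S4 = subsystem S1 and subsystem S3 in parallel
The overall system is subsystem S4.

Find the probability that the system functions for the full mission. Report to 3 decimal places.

Series (motor starter and discharge valve actuator): 0.84500 × 0.94400 = 0.79768
Parallel (check valve and pressure transmitter): 1 − (1 − 0.74000)(1 − 0.99000) = 0.99740
Series ([0.99740] and suction strainer): 0.99740 × 0.89500 = 0.89267
Parallel ([0.79768] and [0.89267]): 1 − (1 − 0.79768)(1 − 0.89267) = 0.978

0.978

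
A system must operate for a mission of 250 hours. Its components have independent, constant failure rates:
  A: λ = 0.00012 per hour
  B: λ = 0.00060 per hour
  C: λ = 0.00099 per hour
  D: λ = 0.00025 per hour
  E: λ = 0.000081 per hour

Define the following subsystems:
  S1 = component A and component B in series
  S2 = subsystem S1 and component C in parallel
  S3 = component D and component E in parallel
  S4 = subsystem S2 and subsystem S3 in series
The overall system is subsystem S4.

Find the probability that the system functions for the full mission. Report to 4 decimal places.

0.9627

R(A) = exp(−0.00012 × 250) = 0.970446
R(B) = exp(−0.00060 × 250) = 0.860708
R(C) = exp(−0.00099 × 250) = 0.780750
R(D) = exp(−0.00025 × 250) = 0.939413
R(E) = exp(−0.000081 × 250) = 0.979954
Series (A and B): 0.970446 × 0.860708 = 0.835271
Parallel ([0.835271] and C): 1 − (1 − 0.835271)(1 − 0.780750) = 0.963883
Parallel (D and E): 1 − (1 − 0.939413)(1 − 0.979954) = 0.998785
Series ([0.963883] and [0.998785]): 0.963883 × 0.998785 = 0.9627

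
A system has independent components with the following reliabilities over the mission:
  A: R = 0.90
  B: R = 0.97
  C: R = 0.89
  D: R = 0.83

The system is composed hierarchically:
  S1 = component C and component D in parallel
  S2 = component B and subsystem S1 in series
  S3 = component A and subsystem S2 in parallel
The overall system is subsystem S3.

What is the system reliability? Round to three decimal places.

0.995

Parallel (C and D): 1 − (1 − 0.89000)(1 − 0.83000) = 0.98130
Series (B and [0.98130]): 0.97000 × 0.98130 = 0.95186
Parallel (A and [0.95186]): 1 − (1 − 0.90000)(1 − 0.95186) = 0.995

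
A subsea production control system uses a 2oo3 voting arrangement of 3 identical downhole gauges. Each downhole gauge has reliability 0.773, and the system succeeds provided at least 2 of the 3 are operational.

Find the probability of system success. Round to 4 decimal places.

0.8688

R = Σ_{i=2}^{3} C(3,i) p^i (1−p)^{3−i} with p = 0.773
C(3,2)·0.773^2·0.227^1 = 0.406917
C(3,3)·0.773^3·0.227^0 = 0.461890
Sum = 0.8688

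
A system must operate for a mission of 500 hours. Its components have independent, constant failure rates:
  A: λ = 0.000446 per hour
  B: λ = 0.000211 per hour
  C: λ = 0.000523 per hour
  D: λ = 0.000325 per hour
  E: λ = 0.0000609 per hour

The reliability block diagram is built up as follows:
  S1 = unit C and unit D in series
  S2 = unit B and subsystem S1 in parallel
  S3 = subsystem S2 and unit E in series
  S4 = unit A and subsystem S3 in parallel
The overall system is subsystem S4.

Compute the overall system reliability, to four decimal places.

R(A) = exp(−0.000446 × 500) = 0.800115
R(B) = exp(−0.000211 × 500) = 0.899874
R(C) = exp(−0.000523 × 500) = 0.769896
R(D) = exp(−0.000325 × 500) = 0.850016
R(E) = exp(−0.0000609 × 500) = 0.970009
Series (C and D): 0.769896 × 0.850016 = 0.654424
Parallel (B and [0.654424]): 1 − (1 − 0.899874)(1 − 0.654424) = 0.965399
Series ([0.965399] and E): 0.965399 × 0.970009 = 0.936446
Parallel (A and [0.936446]): 1 − (1 − 0.800115)(1 − 0.936446) = 0.9873

0.9873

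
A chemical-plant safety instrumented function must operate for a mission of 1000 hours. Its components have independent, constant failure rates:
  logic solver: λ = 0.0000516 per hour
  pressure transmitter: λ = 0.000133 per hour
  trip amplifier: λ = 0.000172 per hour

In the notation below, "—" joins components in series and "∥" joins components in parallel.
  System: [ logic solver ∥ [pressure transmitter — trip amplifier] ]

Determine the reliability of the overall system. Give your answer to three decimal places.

0.987

R(logic solver) = exp(−0.0000516 × 1000) = 0.94971
R(pressure transmitter) = exp(−0.000133 × 1000) = 0.87547
R(trip amplifier) = exp(−0.000172 × 1000) = 0.84198
Series (pressure transmitter and trip amplifier): 0.87547 × 0.84198 = 0.73713
Parallel (logic solver and [0.73713]): 1 − (1 − 0.94971)(1 − 0.73713) = 0.987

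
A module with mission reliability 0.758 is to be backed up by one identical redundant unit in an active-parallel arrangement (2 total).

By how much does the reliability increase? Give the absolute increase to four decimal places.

R_before = 0.758
R_after = 1 − (1 − 0.758)^2 = 0.9414
ΔR = 0.9414 − 0.758 = 0.1834

0.1834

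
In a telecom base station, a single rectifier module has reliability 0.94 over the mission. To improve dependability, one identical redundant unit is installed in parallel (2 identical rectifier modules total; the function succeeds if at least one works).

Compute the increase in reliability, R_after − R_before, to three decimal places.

0.056

R_before = 0.94
R_after = 1 − (1 − 0.94)^2 = 0.996
ΔR = 0.996 − 0.94 = 0.056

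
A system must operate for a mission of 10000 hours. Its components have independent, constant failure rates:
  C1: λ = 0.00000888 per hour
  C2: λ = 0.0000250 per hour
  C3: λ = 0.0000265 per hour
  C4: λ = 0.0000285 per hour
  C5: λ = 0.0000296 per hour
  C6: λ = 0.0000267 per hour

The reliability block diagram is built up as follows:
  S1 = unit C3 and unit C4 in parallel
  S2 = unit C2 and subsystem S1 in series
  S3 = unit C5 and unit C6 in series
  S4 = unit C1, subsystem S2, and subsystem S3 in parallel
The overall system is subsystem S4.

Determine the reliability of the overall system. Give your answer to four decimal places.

R(C1) = exp(−0.00000888 × 10000) = 0.915029
R(C2) = exp(−0.0000250 × 10000) = 0.778801
R(C3) = exp(−0.0000265 × 10000) = 0.767206
R(C4) = exp(−0.0000285 × 10000) = 0.752014
R(C5) = exp(−0.0000296 × 10000) = 0.743787
R(C6) = exp(−0.0000267 × 10000) = 0.765673
Parallel (C3 and C4): 1 − (1 − 0.767206)(1 − 0.752014) = 0.942270
Series (C2 and [0.942270]): 0.778801 × 0.942270 = 0.733841
Series (C5 and C6): 0.743787 × 0.765673 = 0.569498
Parallel (C1, [0.733841], and [0.569498]): 1 − (1 − 0.915029)(1 − 0.733841)(1 − 0.569498) = 0.9903

0.9903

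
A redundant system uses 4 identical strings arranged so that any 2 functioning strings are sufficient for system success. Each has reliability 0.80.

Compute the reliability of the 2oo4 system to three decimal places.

0.973

R = Σ_{i=2}^{4} C(4,i) p^i (1−p)^{4−i} with p = 0.80
C(4,2)·0.80^2·0.20^2 = 0.15360
C(4,3)·0.80^3·0.20^1 = 0.40960
C(4,4)·0.80^4·0.20^0 = 0.40960
Sum = 0.973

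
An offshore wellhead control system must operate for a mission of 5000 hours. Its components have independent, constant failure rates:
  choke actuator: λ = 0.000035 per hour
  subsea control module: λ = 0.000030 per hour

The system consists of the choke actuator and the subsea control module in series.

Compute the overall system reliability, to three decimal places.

R(choke actuator) = exp(−0.000035 × 5000) = 0.83946
R(subsea control module) = exp(−0.000030 × 5000) = 0.86071
Series (choke actuator and subsea control module): 0.83946 × 0.86071 = 0.723

0.723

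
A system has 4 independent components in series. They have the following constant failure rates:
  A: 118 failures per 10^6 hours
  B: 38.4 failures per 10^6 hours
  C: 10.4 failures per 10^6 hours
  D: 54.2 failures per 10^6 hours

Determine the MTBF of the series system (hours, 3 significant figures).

4520

Series of exponential components: λ_sys = Σ λ_i
λ_sys = 0.000118 + 0.0000384 + 0.0000104 + 0.0000542 = 2.2100e-04 /h
MTBF = 1 / λ_sys = 4520 h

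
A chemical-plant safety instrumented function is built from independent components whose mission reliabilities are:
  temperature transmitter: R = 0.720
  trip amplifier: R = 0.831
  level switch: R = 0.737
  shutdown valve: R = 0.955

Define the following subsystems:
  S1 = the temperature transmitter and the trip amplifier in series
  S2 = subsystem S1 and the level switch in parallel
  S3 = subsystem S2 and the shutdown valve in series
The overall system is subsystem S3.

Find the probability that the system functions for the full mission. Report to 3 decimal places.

Series (temperature transmitter and trip amplifier): 0.72000 × 0.83100 = 0.59832
Parallel ([0.59832] and level switch): 1 − (1 − 0.59832)(1 − 0.73700) = 0.89436
Series ([0.89436] and shutdown valve): 0.89436 × 0.95500 = 0.854

0.854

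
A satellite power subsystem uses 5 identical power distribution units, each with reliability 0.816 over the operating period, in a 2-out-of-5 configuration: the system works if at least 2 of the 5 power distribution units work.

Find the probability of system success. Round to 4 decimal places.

R = Σ_{i=2}^{5} C(5,i) p^i (1−p)^{5−i} with p = 0.816
C(5,2)·0.816^2·0.184^3 = 0.041480
C(5,3)·0.816^3·0.184^2 = 0.183953
C(5,4)·0.816^4·0.184^1 = 0.407895
C(5,5)·0.816^5·0.184^0 = 0.361785
Sum = 0.9951

0.9951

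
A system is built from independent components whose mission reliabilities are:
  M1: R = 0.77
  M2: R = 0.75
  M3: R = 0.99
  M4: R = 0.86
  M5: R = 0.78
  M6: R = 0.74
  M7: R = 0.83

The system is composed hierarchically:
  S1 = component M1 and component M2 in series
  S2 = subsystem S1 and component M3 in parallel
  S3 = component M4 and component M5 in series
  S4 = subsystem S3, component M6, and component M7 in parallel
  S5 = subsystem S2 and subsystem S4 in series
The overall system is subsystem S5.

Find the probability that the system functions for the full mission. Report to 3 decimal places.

Series (M1 and M2): 0.77000 × 0.75000 = 0.57750
Parallel ([0.57750] and M3): 1 − (1 − 0.57750)(1 − 0.99000) = 0.99578
Series (M4 and M5): 0.86000 × 0.78000 = 0.67080
Parallel ([0.67080], M6, and M7): 1 − (1 − 0.67080)(1 − 0.74000)(1 − 0.83000) = 0.98545
Series ([0.99578] and [0.98545]): 0.99578 × 0.98545 = 0.981

0.981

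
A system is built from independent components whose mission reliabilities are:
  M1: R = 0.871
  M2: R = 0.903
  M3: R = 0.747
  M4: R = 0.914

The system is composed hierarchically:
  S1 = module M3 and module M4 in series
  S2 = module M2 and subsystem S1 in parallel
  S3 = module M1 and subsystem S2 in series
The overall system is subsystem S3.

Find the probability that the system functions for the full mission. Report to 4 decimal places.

Series (M3 and M4): 0.747000 × 0.914000 = 0.682758
Parallel (M2 and [0.682758]): 1 − (1 − 0.903000)(1 − 0.682758) = 0.969228
Series (M1 and [0.969228]): 0.871000 × 0.969228 = 0.8442

0.8442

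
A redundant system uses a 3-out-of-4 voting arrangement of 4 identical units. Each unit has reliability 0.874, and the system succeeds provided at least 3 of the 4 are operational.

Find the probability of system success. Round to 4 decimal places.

R = Σ_{i=3}^{4} C(4,i) p^i (1−p)^{4−i} with p = 0.874
C(4,3)·0.874^3·0.126^1 = 0.336484
C(4,4)·0.874^4·0.126^0 = 0.583507
Sum = 0.9200

0.9200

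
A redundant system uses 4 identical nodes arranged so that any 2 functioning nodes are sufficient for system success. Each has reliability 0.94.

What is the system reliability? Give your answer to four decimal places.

R = Σ_{i=2}^{4} C(4,i) p^i (1−p)^{4−i} with p = 0.94
C(4,2)·0.94^2·0.06^2 = 0.019086
C(4,3)·0.94^3·0.06^1 = 0.199340
C(4,4)·0.94^4·0.06^0 = 0.780749
Sum = 0.9992

0.9992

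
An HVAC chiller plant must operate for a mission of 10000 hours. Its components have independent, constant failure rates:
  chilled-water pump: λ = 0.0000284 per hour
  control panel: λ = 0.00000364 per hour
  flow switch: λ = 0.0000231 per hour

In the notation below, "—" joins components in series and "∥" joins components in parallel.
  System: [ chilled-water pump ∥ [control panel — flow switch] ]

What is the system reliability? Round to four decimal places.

R(chilled-water pump) = exp(−0.0000284 × 10000) = 0.752767
R(control panel) = exp(−0.00000364 × 10000) = 0.964255
R(flow switch) = exp(−0.0000231 × 10000) = 0.793739
Series (control panel and flow switch): 0.964255 × 0.793739 = 0.765367
Parallel (chilled-water pump and [0.765367]): 1 − (1 − 0.752767)(1 − 0.765367) = 0.9420

0.9420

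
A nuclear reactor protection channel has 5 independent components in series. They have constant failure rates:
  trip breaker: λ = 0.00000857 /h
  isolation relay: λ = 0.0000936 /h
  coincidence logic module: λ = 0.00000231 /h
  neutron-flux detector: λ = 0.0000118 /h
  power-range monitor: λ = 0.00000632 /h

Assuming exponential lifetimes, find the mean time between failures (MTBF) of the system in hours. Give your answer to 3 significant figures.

8160

Series of exponential components: λ_sys = Σ λ_i
λ_sys = 0.00000857 + 0.0000936 + 0.00000231 + 0.0000118 + 0.00000632 = 1.2260e-04 /h
MTBF = 1 / λ_sys = 8160 h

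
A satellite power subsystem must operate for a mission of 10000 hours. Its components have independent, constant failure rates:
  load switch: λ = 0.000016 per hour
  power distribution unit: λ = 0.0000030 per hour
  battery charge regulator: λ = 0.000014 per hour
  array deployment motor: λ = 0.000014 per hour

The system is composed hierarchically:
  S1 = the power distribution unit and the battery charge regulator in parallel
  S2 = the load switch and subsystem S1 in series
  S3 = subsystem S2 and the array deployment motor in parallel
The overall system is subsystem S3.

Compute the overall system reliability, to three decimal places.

0.980

R(load switch) = exp(−0.000016 × 10000) = 0.85214
R(power distribution unit) = exp(−0.0000030 × 10000) = 0.97045
R(battery charge regulator) = exp(−0.000014 × 10000) = 0.86936
R(array deployment motor) = exp(−0.000014 × 10000) = 0.86936
Parallel (power distribution unit and battery charge regulator): 1 − (1 − 0.97045)(1 − 0.86936) = 0.99614
Series (load switch and [0.99614]): 0.85214 × 0.99614 = 0.84885
Parallel ([0.84885] and array deployment motor): 1 − (1 − 0.84885)(1 − 0.86936) = 0.980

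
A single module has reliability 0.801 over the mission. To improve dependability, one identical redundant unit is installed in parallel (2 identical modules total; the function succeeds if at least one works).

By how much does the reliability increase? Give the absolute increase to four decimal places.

0.1594

R_before = 0.801
R_after = 1 − (1 − 0.801)^2 = 0.9604
ΔR = 0.9604 − 0.801 = 0.1594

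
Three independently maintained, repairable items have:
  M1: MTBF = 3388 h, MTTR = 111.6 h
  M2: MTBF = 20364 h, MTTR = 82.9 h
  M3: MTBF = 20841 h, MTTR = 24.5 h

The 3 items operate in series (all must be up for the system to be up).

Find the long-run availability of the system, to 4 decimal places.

0.9631

A(M1) = MTBF/(MTBF+MTTR) = 3388/(3388+111.6) = 0.968111
A(M2) = MTBF/(MTBF+MTTR) = 20364/(20364+82.9) = 0.995946
A(M3) = MTBF/(MTBF+MTTR) = 20841/(20841+24.5) = 0.998826
Series availability: 0.968111 × 0.995946 × 0.998826 = 0.9631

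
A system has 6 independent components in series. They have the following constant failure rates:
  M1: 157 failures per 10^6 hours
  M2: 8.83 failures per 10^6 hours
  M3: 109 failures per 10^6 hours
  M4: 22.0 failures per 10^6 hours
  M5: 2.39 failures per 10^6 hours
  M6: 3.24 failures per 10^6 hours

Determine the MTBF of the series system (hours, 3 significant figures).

Series of exponential components: λ_sys = Σ λ_i
λ_sys = 0.000157 + 0.00000883 + 0.000109 + 0.0000220 + 0.00000239 + 0.00000324 = 3.0246e-04 /h
MTBF = 1 / λ_sys = 3310 h

3310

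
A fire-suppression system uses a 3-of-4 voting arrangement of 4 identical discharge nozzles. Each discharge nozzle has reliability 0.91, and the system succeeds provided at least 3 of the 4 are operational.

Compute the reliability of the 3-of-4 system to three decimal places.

0.957

R = Σ_{i=3}^{4} C(4,i) p^i (1−p)^{4−i} with p = 0.91
C(4,3)·0.91^3·0.09^1 = 0.27129
C(4,4)·0.91^4·0.09^0 = 0.68575
Sum = 0.957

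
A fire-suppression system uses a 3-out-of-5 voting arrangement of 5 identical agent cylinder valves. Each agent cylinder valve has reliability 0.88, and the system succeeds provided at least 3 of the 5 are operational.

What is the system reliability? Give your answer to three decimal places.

0.986

R = Σ_{i=3}^{5} C(5,i) p^i (1−p)^{5−i} with p = 0.88
C(5,3)·0.88^3·0.12^2 = 0.09813
C(5,4)·0.88^4·0.12^1 = 0.35982
C(5,5)·0.88^5·0.12^0 = 0.52773
Sum = 0.986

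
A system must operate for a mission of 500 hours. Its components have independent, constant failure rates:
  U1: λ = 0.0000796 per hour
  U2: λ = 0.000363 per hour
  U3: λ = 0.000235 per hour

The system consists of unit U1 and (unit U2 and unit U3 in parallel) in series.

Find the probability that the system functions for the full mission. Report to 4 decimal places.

0.9433

R(U1) = exp(−0.0000796 × 500) = 0.960982
R(U2) = exp(−0.000363 × 500) = 0.834018
R(U3) = exp(−0.000235 × 500) = 0.889141
Parallel (U2 and U3): 1 − (1 − 0.834018)(1 − 0.889141) = 0.981599
Series (U1 and [0.981599]): 0.960982 × 0.981599 = 0.9433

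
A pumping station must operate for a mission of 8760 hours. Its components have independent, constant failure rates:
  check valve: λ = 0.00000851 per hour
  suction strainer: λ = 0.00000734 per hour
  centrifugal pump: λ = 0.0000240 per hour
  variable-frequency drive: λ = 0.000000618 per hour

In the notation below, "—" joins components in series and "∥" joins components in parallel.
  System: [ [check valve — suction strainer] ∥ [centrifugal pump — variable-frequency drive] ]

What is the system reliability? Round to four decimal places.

0.9749

R(check valve) = exp(−0.00000851 × 8760) = 0.928163
R(suction strainer) = exp(−0.00000734 × 8760) = 0.937725
R(centrifugal pump) = exp(−0.0000240 × 8760) = 0.810390
R(variable-frequency drive) = exp(−0.000000618 × 8760) = 0.994601
Series (check valve and suction strainer): 0.928163 × 0.937725 = 0.870362
Series (centrifugal pump and variable-frequency drive): 0.810390 × 0.994601 = 0.806015
Parallel ([0.870362] and [0.806015]): 1 − (1 − 0.870362)(1 − 0.806015) = 0.9749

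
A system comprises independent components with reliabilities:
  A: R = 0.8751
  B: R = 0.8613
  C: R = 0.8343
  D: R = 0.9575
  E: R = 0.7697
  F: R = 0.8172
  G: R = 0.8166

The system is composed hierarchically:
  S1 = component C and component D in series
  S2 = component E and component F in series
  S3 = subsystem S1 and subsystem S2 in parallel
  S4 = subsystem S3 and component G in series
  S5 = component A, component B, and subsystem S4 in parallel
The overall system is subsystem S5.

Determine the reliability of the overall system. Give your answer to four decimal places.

Series (C and D): 0.834300 × 0.957500 = 0.798842
Series (E and F): 0.769700 × 0.817200 = 0.628999
Parallel ([0.798842] and [0.628999]): 1 − (1 − 0.798842)(1 − 0.628999) = 0.925370
Series ([0.925370] and G): 0.925370 × 0.816600 = 0.755657
Parallel (A, B, and [0.755657]): 1 − (1 − 0.875100)(1 − 0.861300)(1 − 0.755657) = 0.9958

0.9958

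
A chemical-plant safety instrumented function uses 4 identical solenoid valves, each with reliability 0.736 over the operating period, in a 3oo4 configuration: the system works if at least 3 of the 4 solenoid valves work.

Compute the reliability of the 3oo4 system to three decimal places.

R = Σ_{i=3}^{4} C(4,i) p^i (1−p)^{4−i} with p = 0.736
C(4,3)·0.736^3·0.264^1 = 0.42101
C(4,4)·0.736^4·0.264^0 = 0.29343
Sum = 0.714

0.714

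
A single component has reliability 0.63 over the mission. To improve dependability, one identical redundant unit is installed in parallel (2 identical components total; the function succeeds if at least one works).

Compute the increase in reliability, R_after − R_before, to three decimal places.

R_before = 0.63
R_after = 1 − (1 − 0.63)^2 = 0.863
ΔR = 0.863 − 0.63 = 0.233

0.233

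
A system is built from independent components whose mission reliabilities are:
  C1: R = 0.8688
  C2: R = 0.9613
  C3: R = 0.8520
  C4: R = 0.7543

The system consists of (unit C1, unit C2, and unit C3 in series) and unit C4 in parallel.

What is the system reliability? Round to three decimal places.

0.929

Series (C1, C2, and C3): 0.86880 × 0.96130 × 0.85200 = 0.71157
Parallel ([0.71157] and C4): 1 − (1 − 0.71157)(1 − 0.75430) = 0.929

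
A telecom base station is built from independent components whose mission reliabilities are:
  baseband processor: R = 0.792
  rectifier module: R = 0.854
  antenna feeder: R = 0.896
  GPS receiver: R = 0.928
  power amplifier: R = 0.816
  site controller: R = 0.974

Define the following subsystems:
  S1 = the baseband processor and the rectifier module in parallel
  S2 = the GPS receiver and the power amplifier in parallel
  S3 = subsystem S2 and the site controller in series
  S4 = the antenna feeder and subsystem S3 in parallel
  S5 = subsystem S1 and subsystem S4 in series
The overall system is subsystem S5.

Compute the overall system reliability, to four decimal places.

Parallel (baseband processor and rectifier module): 1 − (1 − 0.792000)(1 − 0.854000) = 0.969632
Parallel (GPS receiver and power amplifier): 1 − (1 − 0.928000)(1 − 0.816000) = 0.986752
Series ([0.986752] and site controller): 0.986752 × 0.974000 = 0.961096
Parallel (antenna feeder and [0.961096]): 1 − (1 − 0.896000)(1 − 0.961096) = 0.995954
Series ([0.969632] and [0.995954]): 0.969632 × 0.995954 = 0.9657

0.9657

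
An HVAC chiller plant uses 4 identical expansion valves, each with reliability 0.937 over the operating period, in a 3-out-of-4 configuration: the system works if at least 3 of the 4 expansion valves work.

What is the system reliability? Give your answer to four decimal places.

0.9781

R = Σ_{i=3}^{4} C(4,i) p^i (1−p)^{4−i} with p = 0.937
C(4,3)·0.937^3·0.063^1 = 0.207310
C(4,4)·0.937^4·0.063^0 = 0.770830
Sum = 0.9781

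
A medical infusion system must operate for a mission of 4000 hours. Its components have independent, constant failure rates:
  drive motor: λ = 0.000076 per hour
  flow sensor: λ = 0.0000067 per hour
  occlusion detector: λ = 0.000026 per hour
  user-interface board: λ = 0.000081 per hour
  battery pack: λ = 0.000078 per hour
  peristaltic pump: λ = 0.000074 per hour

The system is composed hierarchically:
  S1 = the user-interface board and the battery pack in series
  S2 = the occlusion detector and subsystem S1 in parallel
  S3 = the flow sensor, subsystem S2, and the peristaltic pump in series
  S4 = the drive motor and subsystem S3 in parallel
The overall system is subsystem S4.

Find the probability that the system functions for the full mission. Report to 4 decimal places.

R(drive motor) = exp(−0.000076 × 4000) = 0.737861
R(flow sensor) = exp(−0.0000067 × 4000) = 0.973556
R(occlusion detector) = exp(−0.000026 × 4000) = 0.901225
R(user-interface board) = exp(−0.000081 × 4000) = 0.723250
R(battery pack) = exp(−0.000078 × 4000) = 0.731982
R(peristaltic pump) = exp(−0.000074 × 4000) = 0.743787
Series (user-interface board and battery pack): 0.723250 × 0.731982 = 0.529406
Parallel (occlusion detector and [0.529406]): 1 − (1 − 0.901225)(1 − 0.529406) = 0.953517
Series (flow sensor, [0.953517], and peristaltic pump): 0.973556 × 0.953517 × 0.743787 = 0.690459
Parallel (drive motor and [0.690459]): 1 − (1 − 0.737861)(1 − 0.690459) = 0.9189

0.9189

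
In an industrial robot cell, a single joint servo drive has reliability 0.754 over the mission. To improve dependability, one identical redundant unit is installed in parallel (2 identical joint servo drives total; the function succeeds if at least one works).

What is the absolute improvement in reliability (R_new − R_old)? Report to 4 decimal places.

0.1855

R_before = 0.754
R_after = 1 − (1 − 0.754)^2 = 0.9395
ΔR = 0.9395 − 0.754 = 0.1855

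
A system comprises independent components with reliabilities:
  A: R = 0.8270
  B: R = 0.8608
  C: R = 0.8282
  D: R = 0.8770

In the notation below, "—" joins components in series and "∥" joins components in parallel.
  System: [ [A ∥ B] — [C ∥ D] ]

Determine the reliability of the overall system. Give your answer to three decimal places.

Parallel (A and B): 1 − (1 − 0.82700)(1 − 0.86080) = 0.97592
Parallel (C and D): 1 − (1 − 0.82820)(1 − 0.87700) = 0.97887
Series ([0.97592] and [0.97887]): 0.97592 × 0.97887 = 0.955

0.955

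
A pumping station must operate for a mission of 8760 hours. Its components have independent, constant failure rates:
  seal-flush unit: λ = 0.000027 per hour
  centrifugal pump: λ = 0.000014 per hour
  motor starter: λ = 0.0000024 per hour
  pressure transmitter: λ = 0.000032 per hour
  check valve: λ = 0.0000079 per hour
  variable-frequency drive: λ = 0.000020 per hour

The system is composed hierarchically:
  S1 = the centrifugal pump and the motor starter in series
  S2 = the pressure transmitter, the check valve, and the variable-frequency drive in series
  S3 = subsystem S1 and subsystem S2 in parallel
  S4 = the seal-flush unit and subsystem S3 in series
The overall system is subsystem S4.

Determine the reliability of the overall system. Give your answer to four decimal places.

0.7462

R(seal-flush unit) = exp(−0.000027 × 8760) = 0.789370
R(centrifugal pump) = exp(−0.000014 × 8760) = 0.884582
R(motor starter) = exp(−0.0000024 × 8760) = 0.979195
R(pressure transmitter) = exp(−0.000032 × 8760) = 0.755542
R(check valve) = exp(−0.0000079 × 8760) = 0.933136
R(variable-frequency drive) = exp(−0.000020 × 8760) = 0.839289
Series (centrifugal pump and motor starter): 0.884582 × 0.979195 = 0.866178
Series (pressure transmitter, check valve, and variable-frequency drive): 0.755542 × 0.933136 × 0.839289 = 0.591718
Parallel ([0.866178] and [0.591718]): 1 − (1 − 0.866178)(1 − 0.591718) = 0.945363
Series (seal-flush unit and [0.945363]): 0.789370 × 0.945363 = 0.7462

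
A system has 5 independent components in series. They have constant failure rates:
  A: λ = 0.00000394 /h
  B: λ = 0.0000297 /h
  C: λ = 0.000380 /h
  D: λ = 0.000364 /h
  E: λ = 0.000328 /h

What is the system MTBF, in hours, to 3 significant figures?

904

Series of exponential components: λ_sys = Σ λ_i
λ_sys = 0.00000394 + 0.0000297 + 0.000380 + 0.000364 + 0.000328 = 1.1056e-03 /h
MTBF = 1 / λ_sys = 904 h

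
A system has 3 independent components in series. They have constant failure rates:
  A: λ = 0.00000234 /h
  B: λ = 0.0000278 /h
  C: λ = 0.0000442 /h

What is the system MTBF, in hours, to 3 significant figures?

Series of exponential components: λ_sys = Σ λ_i
λ_sys = 0.00000234 + 0.0000278 + 0.0000442 = 7.4340e-05 /h
MTBF = 1 / λ_sys = 13500 h

13500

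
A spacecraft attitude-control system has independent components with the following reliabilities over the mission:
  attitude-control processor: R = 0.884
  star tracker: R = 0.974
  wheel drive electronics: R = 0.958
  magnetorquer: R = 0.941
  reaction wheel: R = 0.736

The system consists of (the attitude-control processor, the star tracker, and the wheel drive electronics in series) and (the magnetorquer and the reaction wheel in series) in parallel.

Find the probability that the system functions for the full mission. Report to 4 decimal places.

Series (attitude-control processor, star tracker, and wheel drive electronics): 0.884000 × 0.974000 × 0.958000 = 0.824853
Series (magnetorquer and reaction wheel): 0.941000 × 0.736000 = 0.692576
Parallel ([0.824853] and [0.692576]): 1 − (1 − 0.824853)(1 − 0.692576) = 0.9462

0.9462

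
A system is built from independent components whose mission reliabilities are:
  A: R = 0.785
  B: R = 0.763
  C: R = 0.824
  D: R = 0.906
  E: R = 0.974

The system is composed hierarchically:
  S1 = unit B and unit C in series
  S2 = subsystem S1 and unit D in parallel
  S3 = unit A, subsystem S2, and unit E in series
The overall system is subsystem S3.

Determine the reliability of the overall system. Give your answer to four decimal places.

Series (B and C): 0.763000 × 0.824000 = 0.628712
Parallel ([0.628712] and D): 1 − (1 − 0.628712)(1 − 0.906000) = 0.965099
Series (A, [0.965099], and E): 0.785000 × 0.965099 × 0.974000 = 0.7379

0.7379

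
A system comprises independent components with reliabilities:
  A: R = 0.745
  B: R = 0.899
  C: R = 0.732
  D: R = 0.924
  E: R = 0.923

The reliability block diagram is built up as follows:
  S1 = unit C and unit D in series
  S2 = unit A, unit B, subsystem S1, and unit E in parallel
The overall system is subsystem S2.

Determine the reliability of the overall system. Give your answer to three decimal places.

0.999

Series (C and D): 0.73200 × 0.92400 = 0.67637
Parallel (A, B, [0.67637], and E): 1 − (1 − 0.74500)(1 − 0.89900)(1 − 0.67637)(1 − 0.92300) = 0.999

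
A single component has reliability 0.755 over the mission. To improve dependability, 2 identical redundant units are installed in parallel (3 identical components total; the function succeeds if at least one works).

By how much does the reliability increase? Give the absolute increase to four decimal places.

0.2303

R_before = 0.755
R_after = 1 − (1 − 0.755)^3 = 0.9853
ΔR = 0.9853 − 0.755 = 0.2303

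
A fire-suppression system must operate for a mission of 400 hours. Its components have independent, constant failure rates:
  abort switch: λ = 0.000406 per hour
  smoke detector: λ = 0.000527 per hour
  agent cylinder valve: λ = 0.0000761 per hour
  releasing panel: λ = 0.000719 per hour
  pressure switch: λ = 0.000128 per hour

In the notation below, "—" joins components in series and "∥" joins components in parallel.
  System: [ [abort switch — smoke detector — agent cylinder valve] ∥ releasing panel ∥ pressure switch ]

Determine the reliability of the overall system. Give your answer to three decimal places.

R(abort switch) = exp(−0.000406 × 400) = 0.85010
R(smoke detector) = exp(−0.000527 × 400) = 0.80994
R(agent cylinder valve) = exp(−0.0000761 × 400) = 0.97002
R(releasing panel) = exp(−0.000719 × 400) = 0.75006
R(pressure switch) = exp(−0.000128 × 400) = 0.95009
Series (abort switch, smoke detector, and agent cylinder valve): 0.85010 × 0.80994 × 0.97002 = 0.66789
Parallel ([0.66789], releasing panel, and pressure switch): 1 − (1 − 0.66789)(1 − 0.75006)(1 − 0.95009) = 0.996

0.996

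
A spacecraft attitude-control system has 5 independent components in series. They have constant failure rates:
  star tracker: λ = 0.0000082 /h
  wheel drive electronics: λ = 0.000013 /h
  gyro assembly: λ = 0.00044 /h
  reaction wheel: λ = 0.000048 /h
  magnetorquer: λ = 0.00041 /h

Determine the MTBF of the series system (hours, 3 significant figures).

1090

Series of exponential components: λ_sys = Σ λ_i
λ_sys = 0.0000082 + 0.000013 + 0.00044 + 0.000048 + 0.00041 = 9.1920e-04 /h
MTBF = 1 / λ_sys = 1090 h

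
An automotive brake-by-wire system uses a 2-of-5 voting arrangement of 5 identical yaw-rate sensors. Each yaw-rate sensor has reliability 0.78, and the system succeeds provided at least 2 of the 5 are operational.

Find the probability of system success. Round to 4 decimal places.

0.9903

R = Σ_{i=2}^{5} C(5,i) p^i (1−p)^{5−i} with p = 0.78
C(5,2)·0.78^2·0.22^3 = 0.064782
C(5,3)·0.78^3·0.22^2 = 0.229683
C(5,4)·0.78^4·0.22^1 = 0.407166
C(5,5)·0.78^5·0.22^0 = 0.288717
Sum = 0.9903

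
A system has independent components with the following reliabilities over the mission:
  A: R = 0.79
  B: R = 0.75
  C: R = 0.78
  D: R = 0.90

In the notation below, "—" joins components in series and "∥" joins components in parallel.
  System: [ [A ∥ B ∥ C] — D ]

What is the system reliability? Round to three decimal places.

Parallel (A, B, and C): 1 − (1 − 0.79000)(1 − 0.75000)(1 − 0.78000) = 0.98845
Series ([0.98845] and D): 0.98845 × 0.90000 = 0.890

0.890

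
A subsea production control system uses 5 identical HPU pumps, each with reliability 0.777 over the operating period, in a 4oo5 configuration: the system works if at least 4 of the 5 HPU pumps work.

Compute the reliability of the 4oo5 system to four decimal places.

0.6896

R = Σ_{i=4}^{5} C(5,i) p^i (1−p)^{5−i} with p = 0.777
C(5,4)·0.777^4·0.223^1 = 0.406405
C(5,5)·0.777^5·0.223^0 = 0.283208
Sum = 0.6896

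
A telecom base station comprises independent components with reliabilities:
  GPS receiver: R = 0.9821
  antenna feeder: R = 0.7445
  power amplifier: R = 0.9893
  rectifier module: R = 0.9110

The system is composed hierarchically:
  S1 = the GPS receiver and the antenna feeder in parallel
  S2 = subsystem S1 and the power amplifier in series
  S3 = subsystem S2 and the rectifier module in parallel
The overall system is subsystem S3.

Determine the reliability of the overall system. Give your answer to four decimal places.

Parallel (GPS receiver and antenna feeder): 1 − (1 − 0.982100)(1 − 0.744500) = 0.995427
Series ([0.995427] and power amplifier): 0.995427 × 0.989300 = 0.984776
Parallel ([0.984776] and rectifier module): 1 − (1 − 0.984776)(1 − 0.911000) = 0.9986

0.9986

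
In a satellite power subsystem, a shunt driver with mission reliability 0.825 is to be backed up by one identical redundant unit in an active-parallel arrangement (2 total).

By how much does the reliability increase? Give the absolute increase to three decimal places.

R_before = 0.825
R_after = 1 − (1 − 0.825)^2 = 0.969
ΔR = 0.969 − 0.825 = 0.144

0.144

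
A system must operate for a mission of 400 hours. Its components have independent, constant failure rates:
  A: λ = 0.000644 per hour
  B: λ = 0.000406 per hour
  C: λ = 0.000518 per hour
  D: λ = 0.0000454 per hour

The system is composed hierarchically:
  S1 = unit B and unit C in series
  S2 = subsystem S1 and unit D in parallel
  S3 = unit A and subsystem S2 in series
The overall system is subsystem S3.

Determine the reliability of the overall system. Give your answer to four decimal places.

0.7686

R(A) = exp(−0.000644 × 400) = 0.772904
R(B) = exp(−0.000406 × 400) = 0.850101
R(C) = exp(−0.000518 × 400) = 0.812857
R(D) = exp(−0.0000454 × 400) = 0.982004
Series (B and C): 0.850101 × 0.812857 = 0.691011
Parallel ([0.691011] and D): 1 − (1 − 0.691011)(1 − 0.982004) = 0.994439
Series (A and [0.994439]): 0.772904 × 0.994439 = 0.7686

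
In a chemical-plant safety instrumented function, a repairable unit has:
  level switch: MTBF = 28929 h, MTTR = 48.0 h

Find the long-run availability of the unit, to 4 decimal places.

0.9983

A(level switch) = MTBF/(MTBF+MTTR) = 28929/(28929+48.0) = 0.9983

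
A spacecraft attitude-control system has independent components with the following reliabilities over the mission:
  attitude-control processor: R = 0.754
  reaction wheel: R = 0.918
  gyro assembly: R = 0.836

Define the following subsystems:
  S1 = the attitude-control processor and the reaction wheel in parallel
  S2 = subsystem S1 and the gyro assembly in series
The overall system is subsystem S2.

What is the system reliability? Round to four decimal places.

0.8191

Parallel (attitude-control processor and reaction wheel): 1 − (1 − 0.754000)(1 − 0.918000) = 0.979828
Series ([0.979828] and gyro assembly): 0.979828 × 0.836000 = 0.8191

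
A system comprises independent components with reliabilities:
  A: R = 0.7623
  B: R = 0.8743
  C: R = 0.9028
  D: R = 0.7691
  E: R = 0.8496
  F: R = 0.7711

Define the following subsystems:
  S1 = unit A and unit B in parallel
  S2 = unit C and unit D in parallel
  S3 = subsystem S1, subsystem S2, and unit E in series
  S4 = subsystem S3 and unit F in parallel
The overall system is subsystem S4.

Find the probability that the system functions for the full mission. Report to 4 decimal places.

0.9555

Parallel (A and B): 1 − (1 − 0.762300)(1 − 0.874300) = 0.970121
Parallel (C and D): 1 − (1 − 0.902800)(1 − 0.769100) = 0.977557
Series ([0.970121], [0.977557], and E): 0.970121 × 0.977557 × 0.849600 = 0.805717
Parallel ([0.805717] and F): 1 − (1 − 0.805717)(1 − 0.771100) = 0.9555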